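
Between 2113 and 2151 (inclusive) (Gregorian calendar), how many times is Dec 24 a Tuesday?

Track Dec 24's weekday year by year (advancing +1, or +2 across a Feb 29):
  2113: Sun  2114: Mon (+1)  2115: Tue (+1) ✓  2116: Thu (+2)  2117: Fri (+1)
  2118: Sat (+1)  2119: Sun (+1)  2120: Tue (+2) ✓  2121: Wed (+1)  2122: Thu (+1)
  2123: Fri (+1)  2124: Sun (+2)  2125: Mon (+1)  2126: Tue (+1) ✓  … (11 more years) …
  2138: Wed (+1)  2139: Thu (+1)  2140: Sat (+2)  2141: Sun (+1)  2142: Mon (+1)
  2143: Tue (+1) ✓  2144: Thu (+2)  2145: Fri (+1)  2146: Sat (+1)  2147: Sun (+1)
  2148: Tue (+2) ✓  2149: Wed (+1)  2150: Thu (+1)  2151: Fri (+1)
Tuesday years: 2115, 2120, 2126, 2137, 2143, 2148 — 6 in total.

6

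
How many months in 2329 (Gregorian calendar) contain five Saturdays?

4

A month of length L has five Saturdays iff its first Saturday is on day ≤ L−28 (so day 1–3 in a 31-day month, 1–2 in a 30-day month, day 1 in a leap February).
Checking each month of 2329: Jan starts Tue (31d); Feb starts Fri (28d); Mar starts Fri (31d) ✓; Apr starts Mon (30d); May starts Wed (31d); Jun starts Sat (30d) ✓; Jul starts Mon (31d); Aug starts Thu (31d) ✓; Sep starts Sun (30d); Oct starts Tue (31d); Nov starts Fri (30d) ✓; Dec starts Sun (31d).
Five-Saturday months: March, June, August, November → 4.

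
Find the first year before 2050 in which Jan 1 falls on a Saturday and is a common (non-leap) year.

Jan 1 advances by 2 weekdays after a leap year and by 1 after a common year.
2050: Jan 1 is Saturday.
2049: Friday
2048: Wednesday (leap)
2047: Tuesday
2046: Monday
2045: Sunday
2044: Friday (leap)
2043: Thursday
2042: Wednesday
2041: Tuesday
2040: Sunday (leap)
2039: Saturday
2039 begins on a Saturday and is a common year.

2039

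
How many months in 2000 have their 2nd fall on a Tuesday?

1

Check the 2nd of each month of 2000: Jan 2: Sun, Feb 2: Wed, Mar 2: Thu, Apr 2: Sun, May 2: Tue, Jun 2: Fri, Jul 2: Sun, Aug 2: Wed, Sep 2: Sat, Oct 2: Mon, Nov 2: Thu, Dec 2: Sat.
Tuesday occurs in May — 1 month.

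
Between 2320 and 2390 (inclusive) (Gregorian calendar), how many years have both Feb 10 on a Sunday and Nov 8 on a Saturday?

3

Check each year's weekday for Feb 10 and Nov 8:
  2320: Tue/Mon  2321: Thu/Tue  2322: Fri/Wed  2323: Sat/Thu  2324: Sun/Sat ✓  2325: Tue/Sun  2326: Wed/Mon  2327: Thu/Tue  2328: Fri/Thu  2329: Sun/Fri  2330: Mon/Sat  2331: Tue/Sun  2332: Wed/Tue  2333: Fri/Wed  …(43 more)…  2377: Thu/Tue  2378: Fri/Wed  2379: Sat/Thu  2380: Sun/Sat ✓  2381: Tue/Sun  2382: Wed/Mon  2383: Thu/Tue  2384: Fri/Thu  2385: Sun/Fri  2386: Mon/Sat  2387: Tue/Sun  2388: Wed/Tue  2389: Fri/Wed  2390: Sat/Thu
Both conditions hold in: 2324, 2352, 2380 — 3.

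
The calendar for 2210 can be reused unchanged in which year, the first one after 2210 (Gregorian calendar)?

Two years share a calendar iff Jan 1 falls on the same weekday and both are leap or both are common. 2210: Jan 1 is Monday, common year.
2211: Jan 1 Tuesday, common
2212: Jan 1 Wednesday, leap
2213: Jan 1 Friday, common
2214: Jan 1 Saturday, common
2215: Jan 1 Sunday, common
2216: Jan 1 Monday, leap
2217: Jan 1 Wednesday, common
2218: Jan 1 Thursday, common
2219: Jan 1 Friday, common
2220: Jan 1 Saturday, leap
2221: Jan 1 Monday, common
2221 matches on both conditions.

2221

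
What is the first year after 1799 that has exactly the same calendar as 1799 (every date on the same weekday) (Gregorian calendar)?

1805

Two years share a calendar iff Jan 1 falls on the same weekday and both are leap or both are common. 1799: Jan 1 is Tuesday, common year.
1800: Jan 1 Wednesday, common
1801: Jan 1 Thursday, common
1802: Jan 1 Friday, common
1803: Jan 1 Saturday, common
1804: Jan 1 Sunday, leap
1805: Jan 1 Tuesday, common
1805 matches on both conditions.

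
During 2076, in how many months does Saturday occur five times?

4

A month of length L has five Saturdays iff its first Saturday is on day ≤ L−28 (so day 1–3 in a 31-day month, 1–2 in a 30-day month, day 1 in a leap February).
Checking each month of 2076: Jan starts Wed (31d); Feb starts Sat (29d) ✓; Mar starts Sun (31d); Apr starts Wed (30d); May starts Fri (31d) ✓; Jun starts Mon (30d); Jul starts Wed (31d); Aug starts Sat (31d) ✓; Sep starts Tue (30d); Oct starts Thu (31d) ✓; Nov starts Sun (30d); Dec starts Tue (31d).
Five-Saturday months: February, May, August, October → 4.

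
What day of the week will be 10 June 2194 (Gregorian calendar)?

January 1, 2194 is a Wednesday.
June 10 is day 161 of the year, i.e. 160 days after Jan 1.
160 mod 7 = 6, so advance 6 weekdays from Wednesday: Tuesday.

Tuesday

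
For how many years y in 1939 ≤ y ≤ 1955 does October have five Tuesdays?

October has 31 days; it has five Tuesdays when Tuesday falls among the first (month-length − 28) days — i.e. when October 1 is one of Tuesday/Monday/Sunday.
October 1 by year: 1939:Sun✓ 1940:Tue✓ 1941:Wed 1942:Thu 1943:Fri 1944:Sun✓ 1945:Mon✓ 1946:Tue✓ 1947:Wed 1948:Fri 1949:Sat 1950:Sun✓ 1951:Mon✓ 1952:Wed 1953:Thu 1954:Fri 1955:Sat
Years with five Tuesdays: 1939, 1940, 1944, 1945, 1946, 1950, 1951 → 7.

7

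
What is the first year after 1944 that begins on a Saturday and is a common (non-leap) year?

1949

Jan 1 advances by 2 weekdays after a leap year and by 1 after a common year.
1944: Jan 1 is Saturday (leap).
1945: Monday
1946: Tuesday
1947: Wednesday
1948: Thursday (leap)
1949: Saturday
1949 begins on a Saturday and is a common year.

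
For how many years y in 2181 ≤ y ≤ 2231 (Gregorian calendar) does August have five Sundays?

August has 31 days; it has five Sundays when Sunday falls among the first (month-length − 28) days — i.e. when August 1 is one of Sunday/Saturday/Friday.
August 1 by year: 2181:Wed 2182:Thu 2183:Fri✓ 2184:Sun✓ 2185:Mon 2186:Tue 2187:Wed 2188:Fri✓ 2189:Sat✓ 2190:Sun✓ 2191:Mon 2192:Wed 2193:Thu 2194:Fri✓ 2195:Sat✓ …(21 more)… 2217:Fri✓ 2218:Sat✓ 2219:Sun✓ 2220:Tue 2221:Wed 2222:Thu 2223:Fri✓ 2224:Sun✓ 2225:Mon 2226:Tue 2227:Wed 2228:Fri✓ 2229:Sat✓ 2230:Sun✓ 2231:Mon
Years with five Sundays: 2183, 2184, 2188, 2189, 2190, 2194, 2195, 2200, 2201, 2202, 2206, 2207, 2212, 2213, 2217, 2218, 2219, 2223, 2224, 2228, 2229, 2230 → 22.

22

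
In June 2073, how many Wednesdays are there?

June 2073 has 30 days and begins on Thursday.
The first Wednesday is June 7.
Wednesdays fall on 7, 14, 21, 28 — that's 4.

4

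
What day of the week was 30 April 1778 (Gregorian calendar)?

Thursday

January 1, 1778 is a Thursday.
April 30 is day 120 of the year, i.e. 119 days after Jan 1.
119 mod 7 = 0, so advance 0 weekdays from Thursday: Thursday.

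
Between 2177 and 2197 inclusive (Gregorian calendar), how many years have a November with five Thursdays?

November has 30 days; it has five Thursdays when Thursday falls among the first (month-length − 28) days — i.e. when November 1 is one of Thursday/Wednesday.
November 1 by year: 2177:Sat 2178:Sun 2179:Mon 2180:Wed✓ 2181:Thu✓ 2182:Fri 2183:Sat 2184:Mon 2185:Tue 2186:Wed✓ 2187:Thu✓ 2188:Sat 2189:Sun 2190:Mon 2191:Tue 2192:Thu✓ 2193:Fri 2194:Sat 2195:Sun 2196:Tue 2197:Wed✓
Years with five Thursdays: 2180, 2181, 2186, 2187, 2192, 2197 → 6.

6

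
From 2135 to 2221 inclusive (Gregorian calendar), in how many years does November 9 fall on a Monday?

13

Track November 9's weekday year by year (advancing +1, or +2 across a Feb 29):
  2135: Wed  2136: Fri (+2)  2137: Sat (+1)  2138: Sun (+1)  2139: Mon (+1) ✓
  2140: Wed (+2)  2141: Thu (+1)  2142: Fri (+1)  2143: Sat (+1)  2144: Mon (+2) ✓
  2145: Tue (+1)  2146: Wed (+1)  2147: Thu (+1)  2148: Sat (+2)  … (59 more years) …
  2208: Wed (+2)  2209: Thu (+1)  2210: Fri (+1)  2211: Sat (+1)  2212: Mon (+2) ✓
  2213: Tue (+1)  2214: Wed (+1)  2215: Thu (+1)  2216: Sat (+2)  2217: Sun (+1)
  2218: Mon (+1) ✓  2219: Tue (+1)  2220: Thu (+2)  2221: Fri (+1)
Monday years: 2139, 2144, 2150, 2161, 2167, 2172, 2178, 2189, 2195, 2201, 2207, 2212, 2218 — 13 in total.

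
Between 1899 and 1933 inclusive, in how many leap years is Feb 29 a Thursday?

1

Leap years in 1899–1933: 8 of them.
Feb 29 weekday advances by 5 (mod 7) from one leap year to the next four years later (or differs when a century non-leap intervenes).
Leap-day weekdays: 1904:Mon 1908:Sat 1912:Thu✓ 1916:Tue 1920:Sun 1924:Fri 1928:Wed 1932:Mon
Thursday: 1912 → 1.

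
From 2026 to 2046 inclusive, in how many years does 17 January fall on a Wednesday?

Track 17 January's weekday year by year (advancing +1, or +2 across a Feb 29):
  2026: Sat  2027: Sun (+1)  2028: Mon (+1)  2029: Wed (+2) ✓  2030: Thu (+1)
  2031: Fri (+1)  2032: Sat (+1)  2033: Mon (+2)  2034: Tue (+1)  2035: Wed (+1) ✓
  2036: Thu (+1)  2037: Sat (+2)  2038: Sun (+1)  2039: Mon (+1)  2040: Tue (+1)
  2041: Thu (+2)  2042: Fri (+1)  2043: Sat (+1)  2044: Sun (+1)  2045: Tue (+2)
  2046: Wed (+1) ✓
Wednesday years: 2029, 2035, 2046 — 3 in total.

3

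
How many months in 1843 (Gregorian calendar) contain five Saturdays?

4

A month of length L has five Saturdays iff its first Saturday is on day ≤ L−28 (so day 1–3 in a 31-day month, 1–2 in a 30-day month, day 1 in a leap February).
Checking each month of 1843: Jan starts Sun (31d); Feb starts Wed (28d); Mar starts Wed (31d); Apr starts Sat (30d) ✓; May starts Mon (31d); Jun starts Thu (30d); Jul starts Sat (31d) ✓; Aug starts Tue (31d); Sep starts Fri (30d) ✓; Oct starts Sun (31d); Nov starts Wed (30d); Dec starts Fri (31d) ✓.
Five-Saturday months: April, July, September, December → 4.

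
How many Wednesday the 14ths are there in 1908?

1

Check the 14th of each month of 1908: Jan 14: Tue, Feb 14: Fri, Mar 14: Sat, Apr 14: Tue, May 14: Thu, Jun 14: Sun, Jul 14: Tue, Aug 14: Fri, Sep 14: Mon, Oct 14: Wed, Nov 14: Sat, Dec 14: Mon.
Wednesday occurs in October — 1 month.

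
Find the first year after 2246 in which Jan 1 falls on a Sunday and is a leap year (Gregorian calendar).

Jan 1 advances by 2 weekdays after a leap year and by 1 after a common year.
2246: Jan 1 is Thursday.
2247: Friday
2248: Saturday (leap)
2249: Monday
2250: Tuesday
2251: Wednesday
2252: Thursday (leap)
2253: Saturday
2254: Sunday
2255: Monday
2256: Tuesday (leap)
2257: Thursday
2258: Friday
2259: Saturday
2260: Sunday (leap)
2260 begins on a Sunday and is a leap year.

2260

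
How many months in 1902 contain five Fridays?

4

A month of length L has five Fridays iff its first Friday is on day ≤ L−28 (so day 1–3 in a 31-day month, 1–2 in a 30-day month, day 1 in a leap February).
Checking each month of 1902: Jan starts Wed (31d) ✓; Feb starts Sat (28d); Mar starts Sat (31d); Apr starts Tue (30d); May starts Thu (31d) ✓; Jun starts Sun (30d); Jul starts Tue (31d); Aug starts Fri (31d) ✓; Sep starts Mon (30d); Oct starts Wed (31d) ✓; Nov starts Sat (30d); Dec starts Mon (31d).
Five-Friday months: January, May, August, October → 4.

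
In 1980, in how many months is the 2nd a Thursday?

Check the 2nd of each month of 1980: Jan 2: Wed, Feb 2: Sat, Mar 2: Sun, Apr 2: Wed, May 2: Fri, Jun 2: Mon, Jul 2: Wed, Aug 2: Sat, Sep 2: Tue, Oct 2: Thu, Nov 2: Sun, Dec 2: Tue.
Thursday occurs in October — 1 month.

1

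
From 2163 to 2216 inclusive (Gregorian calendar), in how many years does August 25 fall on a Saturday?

Track August 25's weekday year by year (advancing +1, or +2 across a Feb 29):
  2163: Thu  2164: Sat (+2) ✓  2165: Sun (+1)  2166: Mon (+1)  2167: Tue (+1)
  2168: Thu (+2)  2169: Fri (+1)  2170: Sat (+1) ✓  2171: Sun (+1)  2172: Tue (+2)
  2173: Wed (+1)  2174: Thu (+1)  2175: Fri (+1)  2176: Sun (+2)  … (26 more years) …
  2203: Thu (+1)  2204: Sat (+2) ✓  2205: Sun (+1)  2206: Mon (+1)  2207: Tue (+1)
  2208: Thu (+2)  2209: Fri (+1)  2210: Sat (+1) ✓  2211: Sun (+1)  2212: Tue (+2)
  2213: Wed (+1)  2214: Thu (+1)  2215: Fri (+1)  2216: Sun (+2)
Saturday years: 2164, 2170, 2181, 2187, 2192, 2198, 2204, 2210 — 8 in total.

8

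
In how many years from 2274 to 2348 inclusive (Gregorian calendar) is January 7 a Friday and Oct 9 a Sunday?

7

Check each year's weekday for January 7 and Oct 9:
  2274: Wed/Fri  2275: Thu/Sat  2276: Fri/Mon  2277: Sun/Tue  2278: Mon/Wed  2279: Tue/Thu  2280: Wed/Sat  2281: Fri/Sun ✓  2282: Sat/Mon  2283: Sun/Tue  2284: Mon/Thu  2285: Wed/Fri  2286: Thu/Sat  2287: Fri/Sun ✓  …(47 more)…  2335: Mon/Wed  2336: Tue/Fri  2337: Thu/Sat  2338: Fri/Sun ✓  2339: Sat/Mon  2340: Sun/Wed  2341: Tue/Thu  2342: Wed/Fri  2343: Thu/Sat  2344: Fri/Mon  2345: Sun/Tue  2346: Mon/Wed  2347: Tue/Thu  2348: Wed/Sat
Both conditions hold in: 2281, 2287, 2298, 2310, 2321, 2327, 2338 — 7.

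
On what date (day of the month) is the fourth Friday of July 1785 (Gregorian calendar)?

22

July 1, 1785 is a Friday, so the first Friday is the 1st.
The fourth Friday is 1 + 21 = 22.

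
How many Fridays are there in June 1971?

4

June 1971 has 30 days and begins on Tuesday.
The first Friday is June 4.
Fridays fall on 4, 11, 18, 25 — that's 4.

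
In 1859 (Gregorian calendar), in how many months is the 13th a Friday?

Check the 13th of each month of 1859: Jan 13: Thu, Feb 13: Sun, Mar 13: Sun, Apr 13: Wed, May 13: Fri, Jun 13: Mon, Jul 13: Wed, Aug 13: Sat, Sep 13: Tue, Oct 13: Thu, Nov 13: Sun, Dec 13: Tue.
Friday occurs in May — 1 month.

1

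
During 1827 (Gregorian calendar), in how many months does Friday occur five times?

A month of length L has five Fridays iff its first Friday is on day ≤ L−28 (so day 1–3 in a 31-day month, 1–2 in a 30-day month, day 1 in a leap February).
Checking each month of 1827: Jan starts Mon (31d); Feb starts Thu (28d); Mar starts Thu (31d) ✓; Apr starts Sun (30d); May starts Tue (31d); Jun starts Fri (30d) ✓; Jul starts Sun (31d); Aug starts Wed (31d) ✓; Sep starts Sat (30d); Oct starts Mon (31d); Nov starts Thu (30d) ✓; Dec starts Sat (31d).
Five-Friday months: March, June, August, November → 4.

4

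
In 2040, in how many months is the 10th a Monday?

2

Check the 10th of each month of 2040: Jan 10: Tue, Feb 10: Fri, Mar 10: Sat, Apr 10: Tue, May 10: Thu, Jun 10: Sun, Jul 10: Tue, Aug 10: Fri, Sep 10: Mon, Oct 10: Wed, Nov 10: Sat, Dec 10: Mon.
Monday occurs in September, December — 2 months.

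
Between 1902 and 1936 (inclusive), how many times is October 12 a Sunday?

Track October 12's weekday year by year (advancing +1, or +2 across a Feb 29):
  1902: Sun ✓  1903: Mon (+1)  1904: Wed (+2)  1905: Thu (+1)  1906: Fri (+1)
  1907: Sat (+1)  1908: Mon (+2)  1909: Tue (+1)  1910: Wed (+1)  1911: Thu (+1)
  1912: Sat (+2)  1913: Sun (+1) ✓  1914: Mon (+1)  1915: Tue (+1)  … (7 more years) …
  1923: Fri (+1)  1924: Sun (+2) ✓  1925: Mon (+1)  1926: Tue (+1)  1927: Wed (+1)
  1928: Fri (+2)  1929: Sat (+1)  1930: Sun (+1) ✓  1931: Mon (+1)  1932: Wed (+2)
  1933: Thu (+1)  1934: Fri (+1)  1935: Sat (+1)  1936: Mon (+2)
Sunday years: 1902, 1913, 1919, 1924, 1930 — 5 in total.

5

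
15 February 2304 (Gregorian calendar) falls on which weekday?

January 1, 2304 is a Friday.
February 15 is day 46 of the year, i.e. 45 days after Jan 1.
45 mod 7 = 3, so advance 3 weekdays from Friday: Monday.

Monday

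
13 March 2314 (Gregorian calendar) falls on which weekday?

January 1, 2314 is a Thursday.
March 13 is day 72 of the year, i.e. 71 days after Jan 1.
71 mod 7 = 1, so advance 1 weekday from Thursday: Friday.

Friday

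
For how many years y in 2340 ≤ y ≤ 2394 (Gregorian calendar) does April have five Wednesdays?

16

April has 30 days; it has five Wednesdays when Wednesday falls among the first (month-length − 28) days — i.e. when April 1 is one of Wednesday/Tuesday.
April 1 by year: 2340:Mon 2341:Tue✓ 2342:Wed✓ 2343:Thu 2344:Sat 2345:Sun 2346:Mon 2347:Tue✓ 2348:Thu 2349:Fri 2350:Sat 2351:Sun 2352:Tue✓ 2353:Wed✓ 2354:Thu …(25 more)… 2380:Tue✓ 2381:Wed✓ 2382:Thu 2383:Fri 2384:Sun 2385:Mon 2386:Tue✓ 2387:Wed✓ 2388:Fri 2389:Sat 2390:Sun 2391:Mon 2392:Wed✓ 2393:Thu 2394:Fri
Years with five Wednesdays: 2341, 2342, 2347, 2352, 2353, 2358, 2359, 2364, 2369, 2370, 2375, 2380, 2381, 2386, 2387, 2392 → 16.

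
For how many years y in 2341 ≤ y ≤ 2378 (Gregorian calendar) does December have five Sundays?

December has 31 days; it has five Sundays when Sunday falls among the first (month-length − 28) days — i.e. when December 1 is one of Sunday/Saturday/Friday.
December 1 by year: 2341:Mon 2342:Tue 2343:Wed 2344:Fri✓ 2345:Sat✓ 2346:Sun✓ 2347:Mon 2348:Wed 2349:Thu 2350:Fri✓ 2351:Sat✓ 2352:Mon 2353:Tue 2354:Wed 2355:Thu …(8 more)… 2364:Tue 2365:Wed 2366:Thu 2367:Fri✓ 2368:Sun✓ 2369:Mon 2370:Tue 2371:Wed 2372:Fri✓ 2373:Sat✓ 2374:Sun✓ 2375:Mon 2376:Wed 2377:Thu 2378:Fri✓
Years with five Sundays: 2344, 2345, 2346, 2350, 2351, 2356, 2357, 2361, 2362, 2363, 2367, 2368, 2372, 2373, 2374, 2378 → 16.

16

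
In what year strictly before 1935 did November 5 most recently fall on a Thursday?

1931

From one year to the next, a fixed date's weekday advances by 1, or by 2 when a Feb 29 lies between the two dates.
1935: November 5 is Tuesday.
1934: Monday (−1)
1933: Sunday (−1)
1932: Saturday (−1)
1931: Thursday (−2)
November 5 falls on a Thursday in 1931.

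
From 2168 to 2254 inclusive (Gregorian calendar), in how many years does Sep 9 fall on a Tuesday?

Track Sep 9's weekday year by year (advancing +1, or +2 across a Feb 29):
  2168: Fri  2169: Sat (+1)  2170: Sun (+1)  2171: Mon (+1)  2172: Wed (+2)
  2173: Thu (+1)  2174: Fri (+1)  2175: Sat (+1)  2176: Mon (+2)  2177: Tue (+1) ✓
  2178: Wed (+1)  2179: Thu (+1)  2180: Sat (+2)  2181: Sun (+1)  … (59 more years) …
  2241: Thu (+1)  2242: Fri (+1)  2243: Sat (+1)  2244: Mon (+2)  2245: Tue (+1) ✓
  2246: Wed (+1)  2247: Thu (+1)  2248: Sat (+2)  2249: Sun (+1)  2250: Mon (+1)
  2251: Tue (+1) ✓  2252: Thu (+2)  2253: Fri (+1)  2254: Sat (+1)
Tuesday years: 2177, 2183, 2188, 2194, 2200, 2206, 2217, 2223, 2228, 2234, 2245, 2251 — 12 in total.

12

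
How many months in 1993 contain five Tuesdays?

A month of length L has five Tuesdays iff its first Tuesday is on day ≤ L−28 (so day 1–3 in a 31-day month, 1–2 in a 30-day month, day 1 in a leap February).
Checking each month of 1993: Jan starts Fri (31d); Feb starts Mon (28d); Mar starts Mon (31d) ✓; Apr starts Thu (30d); May starts Sat (31d); Jun starts Tue (30d) ✓; Jul starts Thu (31d); Aug starts Sun (31d) ✓; Sep starts Wed (30d); Oct starts Fri (31d); Nov starts Mon (30d) ✓; Dec starts Wed (31d).
Five-Tuesday months: March, June, August, November → 4.

4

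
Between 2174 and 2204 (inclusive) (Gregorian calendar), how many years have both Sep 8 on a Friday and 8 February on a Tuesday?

1

Check each year's weekday for Sep 8 and 8 February:
  2174: Thu/Tue  2175: Fri/Wed  2176: Sun/Thu  2177: Mon/Sat  2178: Tue/Sun  2179: Wed/Mon  2180: Fri/Tue ✓  2181: Sat/Thu  2182: Sun/Fri  2183: Mon/Sat  2184: Wed/Sun  2185: Thu/Tue  2186: Fri/Wed  2187: Sat/Thu  …(3 more)…  2191: Thu/Tue  2192: Sat/Wed  2193: Sun/Fri  2194: Mon/Sat  2195: Tue/Sun  2196: Thu/Mon  2197: Fri/Wed  2198: Sat/Thu  2199: Sun/Fri  2200: Mon/Sat  2201: Tue/Sun  2202: Wed/Mon  2203: Thu/Tue  2204: Sat/Wed
Both conditions hold in: 2180 — 1.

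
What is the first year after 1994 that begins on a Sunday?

Jan 1 advances by 2 weekdays after a leap year and by 1 after a common year.
1994: Jan 1 is Saturday.
1995: Sunday
1995 begins on a Sunday

1995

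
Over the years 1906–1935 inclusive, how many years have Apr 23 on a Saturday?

Track Apr 23's weekday year by year (advancing +1, or +2 across a Feb 29):
  1906: Mon  1907: Tue (+1)  1908: Thu (+2)  1909: Fri (+1)  1910: Sat (+1) ✓
  1911: Sun (+1)  1912: Tue (+2)  1913: Wed (+1)  1914: Thu (+1)  1915: Fri (+1)
  1916: Sun (+2)  1917: Mon (+1)  1918: Tue (+1)  1919: Wed (+1)  1920: Fri (+2)
  1921: Sat (+1) ✓  1922: Sun (+1)  1923: Mon (+1)  1924: Wed (+2)  1925: Thu (+1)
  1926: Fri (+1)  1927: Sat (+1) ✓  1928: Mon (+2)  1929: Tue (+1)  1930: Wed (+1)
  1931: Thu (+1)  1932: Sat (+2) ✓  1933: Sun (+1)  1934: Mon (+1)  1935: Tue (+1)
Saturday years: 1910, 1921, 1927, 1932 — 4 in total.

4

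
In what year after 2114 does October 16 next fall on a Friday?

From one year to the next, a fixed date's weekday advances by 1, or by 2 when a Feb 29 lies between the two dates.
2114: October 16 is Tuesday.
2115: Wednesday (+1)
2116: Friday (+2)
October 16 falls on a Friday in 2116.

2116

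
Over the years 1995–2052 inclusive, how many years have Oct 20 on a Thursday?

Track Oct 20's weekday year by year (advancing +1, or +2 across a Feb 29):
  1995: Fri  1996: Sun (+2)  1997: Mon (+1)  1998: Tue (+1)  1999: Wed (+1)
  2000: Fri (+2)  2001: Sat (+1)  2002: Sun (+1)  2003: Mon (+1)  2004: Wed (+2)
  2005: Thu (+1) ✓  2006: Fri (+1)  2007: Sat (+1)  2008: Mon (+2)  … (30 more years) …
  2039: Thu (+1) ✓  2040: Sat (+2)  2041: Sun (+1)  2042: Mon (+1)  2043: Tue (+1)
  2044: Thu (+2) ✓  2045: Fri (+1)  2046: Sat (+1)  2047: Sun (+1)  2048: Tue (+2)
  2049: Wed (+1)  2050: Thu (+1) ✓  2051: Fri (+1)  2052: Sun (+2)
Thursday years: 2005, 2011, 2016, 2022, 2033, 2039, 2044, 2050 — 8 in total.

8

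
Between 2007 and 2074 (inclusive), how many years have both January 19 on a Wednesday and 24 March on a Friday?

Check each year's weekday for January 19 and 24 March:
  2007: Fri/Sat  2008: Sat/Mon  2009: Mon/Tue  2010: Tue/Wed  2011: Wed/Thu  2012: Thu/Sat  2013: Sat/Sun  2014: Sun/Mon  2015: Mon/Tue  2016: Tue/Thu  2017: Thu/Fri  2018: Fri/Sat  2019: Sat/Sun  2020: Sun/Tue  …(40 more)…  2061: Wed/Thu  2062: Thu/Fri  2063: Fri/Sat  2064: Sat/Mon  2065: Mon/Tue  2066: Tue/Wed  2067: Wed/Thu  2068: Thu/Sat  2069: Sat/Sun  2070: Sun/Mon  2071: Mon/Tue  2072: Tue/Thu  2073: Thu/Fri  2074: Fri/Sat
Both conditions hold in: 2028, 2056 — 2.

2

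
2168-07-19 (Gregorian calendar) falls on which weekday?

Tuesday

January 1, 2168 is a Friday.
July 19 is day 201 of the year, i.e. 200 days after Jan 1.
200 mod 7 = 4, so advance 4 weekdays from Friday: Tuesday.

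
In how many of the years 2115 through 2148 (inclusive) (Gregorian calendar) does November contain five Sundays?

November has 30 days; it has five Sundays when Sunday falls among the first (month-length − 28) days — i.e. when November 1 is one of Sunday/Saturday.
November 1 by year: 2115:Fri 2116:Sun✓ 2117:Mon 2118:Tue 2119:Wed 2120:Fri 2121:Sat✓ 2122:Sun✓ 2123:Mon 2124:Wed 2125:Thu 2126:Fri 2127:Sat✓ 2128:Mon 2129:Tue …(4 more)… 2134:Mon 2135:Tue 2136:Thu 2137:Fri 2138:Sat✓ 2139:Sun✓ 2140:Tue 2141:Wed 2142:Thu 2143:Fri 2144:Sun✓ 2145:Mon 2146:Tue 2147:Wed 2148:Fri
Years with five Sundays: 2116, 2121, 2122, 2127, 2132, 2133, 2138, 2139, 2144 → 9.

9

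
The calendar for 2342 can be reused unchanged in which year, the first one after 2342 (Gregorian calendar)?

2353

Two years share a calendar iff Jan 1 falls on the same weekday and both are leap or both are common. 2342: Jan 1 is Thursday, common year.
2343: Jan 1 Friday, common
2344: Jan 1 Saturday, leap
2345: Jan 1 Monday, common
2346: Jan 1 Tuesday, common
2347: Jan 1 Wednesday, common
2348: Jan 1 Thursday, leap
2349: Jan 1 Saturday, common
2350: Jan 1 Sunday, common
2351: Jan 1 Monday, common
2352: Jan 1 Tuesday, leap
2353: Jan 1 Thursday, common
2353 matches on both conditions.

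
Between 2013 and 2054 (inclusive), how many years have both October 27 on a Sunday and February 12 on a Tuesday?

5

Check each year's weekday for October 27 and February 12:
  2013: Sun/Tue ✓  2014: Mon/Wed  2015: Tue/Thu  2016: Thu/Fri  2017: Fri/Sun  2018: Sat/Mon  2019: Sun/Tue ✓  2020: Tue/Wed  2021: Wed/Fri  2022: Thu/Sat  2023: Fri/Sun  2024: Sun/Mon  2025: Mon/Wed  2026: Tue/Thu  …(14 more)…  2041: Sun/Tue ✓  2042: Mon/Wed  2043: Tue/Thu  2044: Thu/Fri  2045: Fri/Sun  2046: Sat/Mon  2047: Sun/Tue ✓  2048: Tue/Wed  2049: Wed/Fri  2050: Thu/Sat  2051: Fri/Sun  2052: Sun/Mon  2053: Mon/Wed  2054: Tue/Thu
Both conditions hold in: 2013, 2019, 2030, 2041, 2047 — 5.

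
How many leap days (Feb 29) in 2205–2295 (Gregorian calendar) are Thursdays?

3

Leap years in 2205–2295: 22 of them.
Feb 29 weekday advances by 5 (mod 7) from one leap year to the next four years later (or differs when a century non-leap intervenes).
Leap-day weekdays: 2208:Mon 2212:Sat 2216:Thu✓ 2220:Tue 2224:Sun 2228:Fri 2232:Wed 2236:Mon 2240:Sat 2244:Thu✓ 2248:Tue 2252:Sun 2256:Fri 2260:Wed 2264:Mon 2268:Sat 2272:Thu✓ 2276:Tue 2280:Sun 2284:Fri 2288:Wed 2292:Mon
Thursday: 2216, 2244, 2272 → 3.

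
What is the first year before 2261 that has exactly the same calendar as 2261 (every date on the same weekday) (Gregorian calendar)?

Two years share a calendar iff Jan 1 falls on the same weekday and both are leap or both are common. 2261: Jan 1 is Tuesday, common year.
2260: Jan 1 Sunday, leap
2259: Jan 1 Saturday, common
2258: Jan 1 Friday, common
2257: Jan 1 Thursday, common
2256: Jan 1 Tuesday, leap
2255: Jan 1 Monday, common
2254: Jan 1 Sunday, common
2253: Jan 1 Saturday, common
2252: Jan 1 Thursday, leap
2251: Jan 1 Wednesday, common
2250: Jan 1 Tuesday, common
2250 matches on both conditions.

2250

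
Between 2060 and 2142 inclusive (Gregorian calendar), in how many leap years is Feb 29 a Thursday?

2

Leap years in 2060–2142: 20 of them.
Feb 29 weekday advances by 5 (mod 7) from one leap year to the next four years later (or differs when a century non-leap intervenes).
Leap-day weekdays: 2060:Sun 2064:Fri 2068:Wed 2072:Mon 2076:Sat 2080:Thu✓ 2084:Tue 2088:Sun 2092:Fri 2096:Wed 2104:Fri 2108:Wed 2112:Mon 2116:Sat 2120:Thu✓ 2124:Tue 2128:Sun 2132:Fri 2136:Wed 2140:Mon
Thursday: 2080, 2120 → 2.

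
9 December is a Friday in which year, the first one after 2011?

From one year to the next, a fixed date's weekday advances by 1, or by 2 when a Feb 29 lies between the two dates.
2011: December 9 is Friday.
2012: Sunday (+2)
2013: Monday (+1)
2014: Tuesday (+1)
2015: Wednesday (+1)
2016: Friday (+2)
9 December falls on a Friday in 2016.

2016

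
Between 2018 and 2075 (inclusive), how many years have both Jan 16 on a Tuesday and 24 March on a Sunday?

2

Check each year's weekday for Jan 16 and 24 March:
  2018: Tue/Sat  2019: Wed/Sun  2020: Thu/Tue  2021: Sat/Wed  2022: Sun/Thu  2023: Mon/Fri  2024: Tue/Sun ✓  2025: Thu/Mon  2026: Fri/Tue  2027: Sat/Wed  2028: Sun/Fri  2029: Tue/Sat  2030: Wed/Sun  2031: Thu/Mon  …(30 more)…  2062: Mon/Fri  2063: Tue/Sat  2064: Wed/Mon  2065: Fri/Tue  2066: Sat/Wed  2067: Sun/Thu  2068: Mon/Sat  2069: Wed/Sun  2070: Thu/Mon  2071: Fri/Tue  2072: Sat/Thu  2073: Mon/Fri  2074: Tue/Sat  2075: Wed/Sun
Both conditions hold in: 2024, 2052 — 2.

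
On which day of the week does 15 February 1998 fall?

Sunday

January 1, 1998 is a Thursday.
February 15 is day 46 of the year, i.e. 45 days after Jan 1.
45 mod 7 = 3, so advance 3 weekdays from Thursday: Sunday.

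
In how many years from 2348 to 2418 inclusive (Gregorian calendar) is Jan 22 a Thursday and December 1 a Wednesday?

3

Check each year's weekday for Jan 22 and December 1:
  2348: Thu/Wed ✓  2349: Sat/Thu  2350: Sun/Fri  2351: Mon/Sat  2352: Tue/Mon  2353: Thu/Tue  2354: Fri/Wed  2355: Sat/Thu  2356: Sun/Sat  2357: Tue/Sun  2358: Wed/Mon  2359: Thu/Tue  2360: Fri/Thu  2361: Sun/Fri  …(43 more)…  2405: Sat/Thu  2406: Sun/Fri  2407: Mon/Sat  2408: Tue/Mon  2409: Thu/Tue  2410: Fri/Wed  2411: Sat/Thu  2412: Sun/Sat  2413: Tue/Sun  2414: Wed/Mon  2415: Thu/Tue  2416: Fri/Thu  2417: Sun/Fri  2418: Mon/Sat
Both conditions hold in: 2348, 2376, 2404 — 3.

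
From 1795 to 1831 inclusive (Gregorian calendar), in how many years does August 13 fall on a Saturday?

Track August 13's weekday year by year (advancing +1, or +2 across a Feb 29):
  1795: Thu  1796: Sat (+2) ✓  1797: Sun (+1)  1798: Mon (+1)  1799: Tue (+1)
  1800: Wed (+1)  1801: Thu (+1)  1802: Fri (+1)  1803: Sat (+1) ✓  1804: Mon (+2)
  1805: Tue (+1)  1806: Wed (+1)  1807: Thu (+1)  1808: Sat (+2) ✓  … (9 more years) …
  1818: Thu (+1)  1819: Fri (+1)  1820: Sun (+2)  1821: Mon (+1)  1822: Tue (+1)
  1823: Wed (+1)  1824: Fri (+2)  1825: Sat (+1) ✓  1826: Sun (+1)  1827: Mon (+1)
  1828: Wed (+2)  1829: Thu (+1)  1830: Fri (+1)  1831: Sat (+1) ✓
Saturday years: 1796, 1803, 1808, 1814, 1825, 1831 — 6 in total.

6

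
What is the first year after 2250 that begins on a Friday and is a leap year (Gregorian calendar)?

Jan 1 advances by 2 weekdays after a leap year and by 1 after a common year.
2250: Jan 1 is Tuesday.
2251: Wednesday
2252: Thursday (leap)
2253: Saturday
2254: Sunday
2255: Monday
2256: Tuesday (leap)
2257: Thursday
2258: Friday
2259: Saturday
2260: Sunday (leap)
2261: Tuesday
2262: Wednesday
2263: Thursday
2264: Friday (leap)
2264 begins on a Friday and is a leap year.

2264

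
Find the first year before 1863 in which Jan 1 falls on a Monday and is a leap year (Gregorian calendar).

Jan 1 advances by 2 weekdays after a leap year and by 1 after a common year.
1863: Jan 1 is Thursday.
1862: Wednesday
1861: Tuesday
1860: Sunday (leap)
1859: Saturday
1858: Friday
1857: Thursday
1856: Tuesday (leap)
1855: Monday
1854: Sunday
1853: Saturday
1852: Thursday (leap)
1851: Wednesday
1850: Tuesday
1849: Monday
1848: Saturday (leap)
1847: Friday
1846: Thursday
1845: Wednesday
1844: Monday (leap)
1844 begins on a Monday and is a leap year.

1844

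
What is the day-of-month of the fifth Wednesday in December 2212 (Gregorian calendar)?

December 1, 2212 is a Tuesday, so the first Wednesday is the 2nd.
The fifth Wednesday is 2 + 28 = 30.

30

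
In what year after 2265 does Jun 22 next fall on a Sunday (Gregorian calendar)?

2273

From one year to the next, a fixed date's weekday advances by 1, or by 2 when a Feb 29 lies between the two dates.
2265: June 22 is Thursday.
2266: Friday (+1)
2267: Saturday (+1)
2268: Monday (+2)
2269: Tuesday (+1)
2270: Wednesday (+1)
2271: Thursday (+1)
2272: Saturday (+2)
2273: Sunday (+1)
Jun 22 falls on a Sunday in 2273.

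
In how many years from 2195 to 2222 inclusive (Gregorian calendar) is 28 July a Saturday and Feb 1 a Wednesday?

Check each year's weekday for 28 July and Feb 1:
  2195: Tue/Sun  2196: Thu/Mon  2197: Fri/Wed  2198: Sat/Thu  2199: Sun/Fri  2200: Mon/Sat  2201: Tue/Sun  2202: Wed/Mon  2203: Thu/Tue  2204: Sat/Wed ✓  2205: Sun/Fri  2206: Mon/Sat  2207: Tue/Sun  2208: Thu/Mon  2209: Fri/Wed  2210: Sat/Thu  2211: Sun/Fri  2212: Tue/Sat  2213: Wed/Mon  2214: Thu/Tue  2215: Fri/Wed  2216: Sun/Thu  2217: Mon/Sat  2218: Tue/Sun  2219: Wed/Mon  2220: Fri/Tue  2221: Sat/Thu  2222: Sun/Fri
Both conditions hold in: 2204 — 1.

1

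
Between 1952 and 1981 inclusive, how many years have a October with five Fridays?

14

October has 31 days; it has five Fridays when Friday falls among the first (month-length − 28) days — i.e. when October 1 is one of Friday/Thursday/Wednesday.
October 1 by year: 1952:Wed✓ 1953:Thu✓ 1954:Fri✓ 1955:Sat 1956:Mon 1957:Tue 1958:Wed✓ 1959:Thu✓ 1960:Sat 1961:Sun 1962:Mon 1963:Tue 1964:Thu✓ 1965:Fri✓ 1966:Sat 1967:Sun 1968:Tue 1969:Wed✓ 1970:Thu✓ 1971:Fri✓ 1972:Sun 1973:Mon 1974:Tue 1975:Wed✓ 1976:Fri✓ 1977:Sat 1978:Sun 1979:Mon 1980:Wed✓ 1981:Thu✓
Years with five Fridays: 1952, 1953, 1954, 1958, 1959, 1964, 1965, 1969, 1970, 1971, 1975, 1976, 1980, 1981 → 14.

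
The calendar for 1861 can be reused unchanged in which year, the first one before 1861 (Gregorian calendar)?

Two years share a calendar iff Jan 1 falls on the same weekday and both are leap or both are common. 1861: Jan 1 is Tuesday, common year.
1860: Jan 1 Sunday, leap
1859: Jan 1 Saturday, common
1858: Jan 1 Friday, common
1857: Jan 1 Thursday, common
1856: Jan 1 Tuesday, leap
1855: Jan 1 Monday, common
1854: Jan 1 Sunday, common
1853: Jan 1 Saturday, common
1852: Jan 1 Thursday, leap
1851: Jan 1 Wednesday, common
1850: Jan 1 Tuesday, common
1850 matches on both conditions.

1850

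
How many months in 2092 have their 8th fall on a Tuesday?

3

Check the 8th of each month of 2092: Jan 8: Tue, Feb 8: Fri, Mar 8: Sat, Apr 8: Tue, May 8: Thu, Jun 8: Sun, Jul 8: Tue, Aug 8: Fri, Sep 8: Mon, Oct 8: Wed, Nov 8: Sat, Dec 8: Mon.
Tuesday occurs in January, April, July — 3 months.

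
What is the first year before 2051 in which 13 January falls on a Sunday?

2047

From one year to the next, a fixed date's weekday advances by 1, or by 2 when a Feb 29 lies between the two dates.
2051: January 13 is Friday.
2050: Thursday (−1)
2049: Wednesday (−1)
2048: Monday (−2)
2047: Sunday (−1)
13 January falls on a Sunday in 2047.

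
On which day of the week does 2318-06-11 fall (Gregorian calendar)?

Tuesday

January 1, 2318 is a Tuesday.
June 11 is day 162 of the year, i.e. 161 days after Jan 1.
161 mod 7 = 0, so advance 0 weekdays from Tuesday: Tuesday.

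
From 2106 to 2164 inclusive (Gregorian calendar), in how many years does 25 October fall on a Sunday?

Track 25 October's weekday year by year (advancing +1, or +2 across a Feb 29):
  2106: Mon  2107: Tue (+1)  2108: Thu (+2)  2109: Fri (+1)  2110: Sat (+1)
  2111: Sun (+1) ✓  2112: Tue (+2)  2113: Wed (+1)  2114: Thu (+1)  2115: Fri (+1)
  2116: Sun (+2) ✓  2117: Mon (+1)  2118: Tue (+1)  2119: Wed (+1)  … (31 more years) …
  2151: Mon (+1)  2152: Wed (+2)  2153: Thu (+1)  2154: Fri (+1)  2155: Sat (+1)
  2156: Mon (+2)  2157: Tue (+1)  2158: Wed (+1)  2159: Thu (+1)  2160: Sat (+2)
  2161: Sun (+1) ✓  2162: Mon (+1)  2163: Tue (+1)  2164: Thu (+2)
Sunday years: 2111, 2116, 2122, 2133, 2139, 2144, 2150, 2161 — 8 in total.

8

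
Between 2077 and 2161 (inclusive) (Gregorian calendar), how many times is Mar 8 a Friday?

Track Mar 8's weekday year by year (advancing +1, or +2 across a Feb 29):
  2077: Mon  2078: Tue (+1)  2079: Wed (+1)  2080: Fri (+2) ✓  2081: Sat (+1)
  2082: Sun (+1)  2083: Mon (+1)  2084: Wed (+2)  2085: Thu (+1)  2086: Fri (+1) ✓
  2087: Sat (+1)  2088: Mon (+2)  2089: Tue (+1)  2090: Wed (+1)  … (57 more years) …
  2148: Fri (+2) ✓  2149: Sat (+1)  2150: Sun (+1)  2151: Mon (+1)  2152: Wed (+2)
  2153: Thu (+1)  2154: Fri (+1) ✓  2155: Sat (+1)  2156: Mon (+2)  2157: Tue (+1)
  2158: Wed (+1)  2159: Thu (+1)  2160: Sat (+2)  2161: Sun (+1)
Friday years: 2080, 2086, 2097, 2109, 2115, 2120, 2126, 2137, 2143, 2148, 2154 — 11 in total.

11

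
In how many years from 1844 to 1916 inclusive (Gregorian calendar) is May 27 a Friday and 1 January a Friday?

3

Check each year's weekday for May 27 and 1 January:
  1844: Mon/Mon  1845: Tue/Wed  1846: Wed/Thu  1847: Thu/Fri  1848: Sat/Sat  1849: Sun/Mon  1850: Mon/Tue  1851: Tue/Wed  1852: Thu/Thu  1853: Fri/Sat  1854: Sat/Sun  1855: Sun/Mon  1856: Tue/Tue  1857: Wed/Thu  …(45 more)…  1903: Wed/Thu  1904: Fri/Fri ✓  1905: Sat/Sun  1906: Sun/Mon  1907: Mon/Tue  1908: Wed/Wed  1909: Thu/Fri  1910: Fri/Sat  1911: Sat/Sun  1912: Mon/Mon  1913: Tue/Wed  1914: Wed/Thu  1915: Thu/Fri  1916: Sat/Sat
Both conditions hold in: 1864, 1892, 1904 — 3.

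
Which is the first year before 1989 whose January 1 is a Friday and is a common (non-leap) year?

1982

Jan 1 advances by 2 weekdays after a leap year and by 1 after a common year.
1989: Jan 1 is Sunday.
1988: Friday (leap)
1987: Thursday
1986: Wednesday
1985: Tuesday
1984: Sunday (leap)
1983: Saturday
1982: Friday
1982 begins on a Friday and is a common year.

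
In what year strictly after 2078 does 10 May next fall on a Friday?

From one year to the next, a fixed date's weekday advances by 1, or by 2 when a Feb 29 lies between the two dates.
2078: May 10 is Tuesday.
2079: Wednesday (+1)
2080: Friday (+2)
10 May falls on a Friday in 2080.

2080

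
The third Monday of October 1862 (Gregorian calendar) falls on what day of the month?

October 1, 1862 is a Wednesday, so the first Monday is the 6th.
The third Monday is 6 + 14 = 20.

20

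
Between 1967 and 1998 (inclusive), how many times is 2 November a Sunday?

5

Track 2 November's weekday year by year (advancing +1, or +2 across a Feb 29):
  1967: Thu  1968: Sat (+2)  1969: Sun (+1) ✓  1970: Mon (+1)  1971: Tue (+1)
  1972: Thu (+2)  1973: Fri (+1)  1974: Sat (+1)  1975: Sun (+1) ✓  1976: Tue (+2)
  1977: Wed (+1)  1978: Thu (+1)  1979: Fri (+1)  1980: Sun (+2) ✓  … (4 more years) …
  1985: Sat (+1)  1986: Sun (+1) ✓  1987: Mon (+1)  1988: Wed (+2)  1989: Thu (+1)
  1990: Fri (+1)  1991: Sat (+1)  1992: Mon (+2)  1993: Tue (+1)  1994: Wed (+1)
  1995: Thu (+1)  1996: Sat (+2)  1997: Sun (+1) ✓  1998: Mon (+1)
Sunday years: 1969, 1975, 1980, 1986, 1997 — 5 in total.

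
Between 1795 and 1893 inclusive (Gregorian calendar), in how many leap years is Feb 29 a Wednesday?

Leap years in 1795–1893: 24 of them.
Feb 29 weekday advances by 5 (mod 7) from one leap year to the next four years later (or differs when a century non-leap intervenes).
Leap-day weekdays: 1796:Mon 1804:Wed✓ 1808:Mon 1812:Sat 1816:Thu 1820:Tue 1824:Sun 1828:Fri 1832:Wed✓ 1836:Mon 1840:Sat 1844:Thu 1848:Tue 1852:Sun 1856:Fri 1860:Wed✓ 1864:Mon 1868:Sat 1872:Thu 1876:Tue 1880:Sun 1884:Fri 1888:Wed✓ 1892:Mon
Wednesday: 1804, 1832, 1860, 1888 → 4.

4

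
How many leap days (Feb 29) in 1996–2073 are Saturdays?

2

Leap years in 1996–2073: 20 of them.
Feb 29 weekday advances by 5 (mod 7) from one leap year to the next four years later (or differs when a century non-leap intervenes).
Leap-day weekdays: 1996:Thu 2000:Tue 2004:Sun 2008:Fri 2012:Wed 2016:Mon 2020:Sat✓ 2024:Thu 2028:Tue 2032:Sun 2036:Fri 2040:Wed 2044:Mon 2048:Sat✓ 2052:Thu 2056:Tue 2060:Sun 2064:Fri 2068:Wed 2072:Mon
Saturday: 2020, 2048 → 2.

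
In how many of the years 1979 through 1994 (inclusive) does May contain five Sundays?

May has 31 days; it has five Sundays when Sunday falls among the first (month-length − 28) days — i.e. when May 1 is one of Sunday/Saturday/Friday.
May 1 by year: 1979:Tue 1980:Thu 1981:Fri✓ 1982:Sat✓ 1983:Sun✓ 1984:Tue 1985:Wed 1986:Thu 1987:Fri✓ 1988:Sun✓ 1989:Mon 1990:Tue 1991:Wed 1992:Fri✓ 1993:Sat✓ 1994:Sun✓
Years with five Sundays: 1981, 1982, 1983, 1987, 1988, 1992, 1993, 1994 → 8.

8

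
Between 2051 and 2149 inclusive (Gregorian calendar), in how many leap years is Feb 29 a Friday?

4

Leap years in 2051–2149: 24 of them.
Feb 29 weekday advances by 5 (mod 7) from one leap year to the next four years later (or differs when a century non-leap intervenes).
Leap-day weekdays: 2052:Thu 2056:Tue 2060:Sun 2064:Fri✓ 2068:Wed 2072:Mon 2076:Sat 2080:Thu 2084:Tue 2088:Sun 2092:Fri✓ 2096:Wed 2104:Fri✓ 2108:Wed 2112:Mon 2116:Sat 2120:Thu 2124:Tue 2128:Sun 2132:Fri✓ 2136:Wed 2140:Mon 2144:Sat 2148:Thu
Friday: 2064, 2092, 2104, 2132 → 4.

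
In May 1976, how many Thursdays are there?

4

May 1976 has 31 days and begins on Saturday.
The first Thursday is May 6.
Thursdays fall on 6, 13, 20, 27 — that's 4.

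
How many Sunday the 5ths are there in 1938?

Check the 5th of each month of 1938: Jan 5: Wed, Feb 5: Sat, Mar 5: Sat, Apr 5: Tue, May 5: Thu, Jun 5: Sun, Jul 5: Tue, Aug 5: Fri, Sep 5: Mon, Oct 5: Wed, Nov 5: Sat, Dec 5: Mon.
Sunday occurs in June — 1 month.

1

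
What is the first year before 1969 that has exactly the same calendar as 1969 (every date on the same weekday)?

Two years share a calendar iff Jan 1 falls on the same weekday and both are leap or both are common. 1969: Jan 1 is Wednesday, common year.
1968: Jan 1 Monday, leap
1967: Jan 1 Sunday, common
1966: Jan 1 Saturday, common
1965: Jan 1 Friday, common
1964: Jan 1 Wednesday, leap
1963: Jan 1 Tuesday, common
1962: Jan 1 Monday, common
1961: Jan 1 Sunday, common
1960: Jan 1 Friday, leap
1959: Jan 1 Thursday, common
1958: Jan 1 Wednesday, common
1958 matches on both conditions.

1958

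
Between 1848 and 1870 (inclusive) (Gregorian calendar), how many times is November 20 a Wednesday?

3

Track November 20's weekday year by year (advancing +1, or +2 across a Feb 29):
  1848: Mon  1849: Tue (+1)  1850: Wed (+1) ✓  1851: Thu (+1)  1852: Sat (+2)
  1853: Sun (+1)  1854: Mon (+1)  1855: Tue (+1)  1856: Thu (+2)  1857: Fri (+1)
  1858: Sat (+1)  1859: Sun (+1)  1860: Tue (+2)  1861: Wed (+1) ✓  1862: Thu (+1)
  1863: Fri (+1)  1864: Sun (+2)  1865: Mon (+1)  1866: Tue (+1)  1867: Wed (+1) ✓
  1868: Fri (+2)  1869: Sat (+1)  1870: Sun (+1)
Wednesday years: 1850, 1861, 1867 — 3 in total.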